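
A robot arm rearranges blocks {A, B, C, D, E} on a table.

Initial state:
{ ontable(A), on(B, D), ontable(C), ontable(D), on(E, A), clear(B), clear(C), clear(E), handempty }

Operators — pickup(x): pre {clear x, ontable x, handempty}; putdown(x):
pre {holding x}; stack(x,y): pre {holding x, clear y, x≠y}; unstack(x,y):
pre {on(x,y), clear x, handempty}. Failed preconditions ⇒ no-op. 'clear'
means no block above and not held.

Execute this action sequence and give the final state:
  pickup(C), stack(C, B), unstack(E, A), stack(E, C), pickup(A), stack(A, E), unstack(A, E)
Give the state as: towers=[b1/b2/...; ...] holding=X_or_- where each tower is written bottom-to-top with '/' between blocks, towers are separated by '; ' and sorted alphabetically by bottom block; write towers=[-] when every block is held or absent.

towers=[D/B/C/E] holding=A

step 1 (pickup(C)): towers=[A/E; D/B] holding=C
step 2 (stack(C, B)): towers=[A/E; D/B/C] holding=-
step 3 (unstack(E, A)): towers=[A; D/B/C] holding=E
step 4 (stack(E, C)): towers=[A; D/B/C/E] holding=-
step 5 (pickup(A)): towers=[D/B/C/E] holding=A
step 6 (stack(A, E)): towers=[D/B/C/E/A] holding=-
step 7 (unstack(A, E)): towers=[D/B/C/E] holding=A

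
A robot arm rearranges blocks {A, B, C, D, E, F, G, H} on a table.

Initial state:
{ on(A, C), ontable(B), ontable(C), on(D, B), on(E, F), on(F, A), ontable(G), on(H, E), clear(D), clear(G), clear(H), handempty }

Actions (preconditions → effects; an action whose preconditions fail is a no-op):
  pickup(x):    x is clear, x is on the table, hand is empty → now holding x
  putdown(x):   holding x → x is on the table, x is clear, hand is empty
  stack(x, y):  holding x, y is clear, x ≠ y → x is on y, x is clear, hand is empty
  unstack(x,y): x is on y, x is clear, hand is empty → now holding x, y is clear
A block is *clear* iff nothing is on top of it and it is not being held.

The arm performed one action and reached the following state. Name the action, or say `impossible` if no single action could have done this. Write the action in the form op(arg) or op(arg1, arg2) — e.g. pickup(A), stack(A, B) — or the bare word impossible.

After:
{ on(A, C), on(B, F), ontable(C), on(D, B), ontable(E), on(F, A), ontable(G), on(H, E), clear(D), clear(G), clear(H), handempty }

impossible

target: towers=[C/A/F/B/D; E/H; G] holding=-
         pickup(G) → towers=[B/D; C/A/F/E/H] holding=G
     unstack(H, E) → towers=[B/D; C/A/F/E; G] holding=H
     unstack(D, B) → towers=[B; C/A/F/E/H; G] holding=D
none of the 3 applicable actions match → impossible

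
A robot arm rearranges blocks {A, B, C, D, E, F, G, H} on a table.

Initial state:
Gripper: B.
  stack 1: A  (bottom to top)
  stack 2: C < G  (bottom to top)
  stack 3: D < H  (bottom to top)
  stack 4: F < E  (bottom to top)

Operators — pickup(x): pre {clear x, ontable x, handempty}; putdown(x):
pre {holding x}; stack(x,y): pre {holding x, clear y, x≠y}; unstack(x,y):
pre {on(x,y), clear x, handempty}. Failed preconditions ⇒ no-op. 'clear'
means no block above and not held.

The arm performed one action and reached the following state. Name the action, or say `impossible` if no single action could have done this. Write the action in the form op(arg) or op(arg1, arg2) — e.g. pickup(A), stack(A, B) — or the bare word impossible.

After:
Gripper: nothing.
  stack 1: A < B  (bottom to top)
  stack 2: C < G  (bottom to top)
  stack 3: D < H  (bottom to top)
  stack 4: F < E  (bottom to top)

stack(B, A)

target: towers=[A/B; C/G; D/H; F/E] holding=-
        putdown(B) → towers=[A; B; C/G; D/H; F/E] holding=-
       stack(B, G) → towers=[A; C/G/B; D/H; F/E] holding=-
       stack(B, A) → towers=[A/B; C/G; D/H; F/E] holding=-  ← match
       stack(B, E) → towers=[A; C/G; D/H; F/E/B] holding=-
       stack(B, H) → towers=[A; C/G; D/H/B; F/E] holding=-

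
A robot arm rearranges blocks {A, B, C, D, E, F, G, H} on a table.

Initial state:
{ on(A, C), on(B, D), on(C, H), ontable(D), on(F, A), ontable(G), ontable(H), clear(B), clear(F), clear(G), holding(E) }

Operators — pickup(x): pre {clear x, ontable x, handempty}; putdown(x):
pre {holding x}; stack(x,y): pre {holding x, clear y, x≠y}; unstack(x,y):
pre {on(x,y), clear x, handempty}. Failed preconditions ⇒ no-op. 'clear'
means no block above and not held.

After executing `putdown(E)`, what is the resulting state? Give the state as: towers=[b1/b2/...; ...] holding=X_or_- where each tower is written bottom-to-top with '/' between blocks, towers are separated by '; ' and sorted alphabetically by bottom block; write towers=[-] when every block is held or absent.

before: towers=[D/B; G; H/C/A/F] holding=E
pre[putdown(E)]: holding(E) ok
all met → apply putdown(E)
after:  towers=[D/B; E; G; H/C/A/F] holding=-

towers=[D/B; E; G; H/C/A/F] holding=-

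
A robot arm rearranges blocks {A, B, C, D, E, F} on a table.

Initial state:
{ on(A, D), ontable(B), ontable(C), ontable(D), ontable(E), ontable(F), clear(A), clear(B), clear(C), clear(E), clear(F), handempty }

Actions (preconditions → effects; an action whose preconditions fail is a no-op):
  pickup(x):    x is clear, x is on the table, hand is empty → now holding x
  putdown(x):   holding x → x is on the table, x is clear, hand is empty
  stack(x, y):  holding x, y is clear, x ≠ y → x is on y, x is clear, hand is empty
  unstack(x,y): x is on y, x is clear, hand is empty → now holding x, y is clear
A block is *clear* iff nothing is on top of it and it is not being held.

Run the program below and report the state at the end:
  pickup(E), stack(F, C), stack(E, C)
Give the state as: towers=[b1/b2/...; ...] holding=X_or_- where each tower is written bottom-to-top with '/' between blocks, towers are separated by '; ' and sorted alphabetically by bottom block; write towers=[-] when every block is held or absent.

towers=[B; C/E; D/A; F] holding=-

step 1 (pickup(E)): towers=[B; C; D/A; F] holding=E
step 2 (stack(F, C)) [no-op]: towers=[B; C; D/A; F] holding=E
step 3 (stack(E, C)): towers=[B; C/E; D/A; F] holding=-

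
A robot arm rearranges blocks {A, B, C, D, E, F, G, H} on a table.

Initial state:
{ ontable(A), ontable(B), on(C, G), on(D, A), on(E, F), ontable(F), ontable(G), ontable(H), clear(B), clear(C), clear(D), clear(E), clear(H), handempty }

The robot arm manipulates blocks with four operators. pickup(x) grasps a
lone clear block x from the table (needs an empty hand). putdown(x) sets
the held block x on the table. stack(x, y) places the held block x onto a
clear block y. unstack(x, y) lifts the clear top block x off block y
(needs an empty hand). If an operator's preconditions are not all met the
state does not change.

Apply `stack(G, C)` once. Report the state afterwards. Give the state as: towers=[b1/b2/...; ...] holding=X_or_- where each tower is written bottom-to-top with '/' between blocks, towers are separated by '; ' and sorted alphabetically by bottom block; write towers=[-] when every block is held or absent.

before: towers=[A/D; B; F/E; G/C; H] holding=-
pre[stack(G, C)]: holding(G) fail, clear(C) ok, G≠C ok
holding(G) unmet → stack(G, C) is a no-op
after:  towers=[A/D; B; F/E; G/C; H] holding=-

towers=[A/D; B; F/E; G/C; H] holding=-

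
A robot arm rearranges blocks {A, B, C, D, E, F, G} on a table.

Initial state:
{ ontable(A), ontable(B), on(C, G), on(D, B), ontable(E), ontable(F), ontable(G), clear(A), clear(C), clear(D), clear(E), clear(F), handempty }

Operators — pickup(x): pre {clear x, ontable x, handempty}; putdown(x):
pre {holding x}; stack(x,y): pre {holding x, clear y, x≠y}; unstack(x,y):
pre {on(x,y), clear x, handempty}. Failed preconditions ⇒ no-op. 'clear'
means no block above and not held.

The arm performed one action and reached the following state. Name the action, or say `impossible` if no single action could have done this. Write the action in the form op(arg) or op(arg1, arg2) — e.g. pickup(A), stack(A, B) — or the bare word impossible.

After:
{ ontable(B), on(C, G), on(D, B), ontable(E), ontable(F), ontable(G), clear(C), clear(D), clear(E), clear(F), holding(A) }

pickup(A)

target: towers=[B/D; E; F; G/C] holding=A
         pickup(F) → towers=[A; B/D; E; G/C] holding=F
     unstack(D, B) → towers=[A; B; E; F; G/C] holding=D
         pickup(A) → towers=[B/D; E; F; G/C] holding=A  ← match
         pickup(E) → towers=[A; B/D; F; G/C] holding=E
     unstack(C, G) → towers=[A; B/D; E; F; G] holding=C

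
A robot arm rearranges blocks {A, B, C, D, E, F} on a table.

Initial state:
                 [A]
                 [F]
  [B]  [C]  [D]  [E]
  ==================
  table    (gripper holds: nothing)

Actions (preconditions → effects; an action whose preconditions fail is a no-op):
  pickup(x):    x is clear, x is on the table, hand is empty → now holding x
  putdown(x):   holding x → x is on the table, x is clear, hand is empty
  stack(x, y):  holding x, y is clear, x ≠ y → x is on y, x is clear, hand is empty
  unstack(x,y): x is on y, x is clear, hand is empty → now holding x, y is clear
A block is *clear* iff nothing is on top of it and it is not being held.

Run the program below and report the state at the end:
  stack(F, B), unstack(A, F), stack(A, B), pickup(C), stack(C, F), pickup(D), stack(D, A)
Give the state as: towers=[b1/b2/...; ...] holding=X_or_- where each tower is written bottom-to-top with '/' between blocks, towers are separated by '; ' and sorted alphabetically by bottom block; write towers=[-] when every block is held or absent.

step 1 (stack(F, B)) [no-op]: towers=[B; C; D; E/F/A] holding=-
step 2 (unstack(A, F)): towers=[B; C; D; E/F] holding=A
step 3 (stack(A, B)): towers=[B/A; C; D; E/F] holding=-
step 4 (pickup(C)): towers=[B/A; D; E/F] holding=C
step 5 (stack(C, F)): towers=[B/A; D; E/F/C] holding=-
step 6 (pickup(D)): towers=[B/A; E/F/C] holding=D
step 7 (stack(D, A)): towers=[B/A/D; E/F/C] holding=-

towers=[B/A/D; E/F/C] holding=-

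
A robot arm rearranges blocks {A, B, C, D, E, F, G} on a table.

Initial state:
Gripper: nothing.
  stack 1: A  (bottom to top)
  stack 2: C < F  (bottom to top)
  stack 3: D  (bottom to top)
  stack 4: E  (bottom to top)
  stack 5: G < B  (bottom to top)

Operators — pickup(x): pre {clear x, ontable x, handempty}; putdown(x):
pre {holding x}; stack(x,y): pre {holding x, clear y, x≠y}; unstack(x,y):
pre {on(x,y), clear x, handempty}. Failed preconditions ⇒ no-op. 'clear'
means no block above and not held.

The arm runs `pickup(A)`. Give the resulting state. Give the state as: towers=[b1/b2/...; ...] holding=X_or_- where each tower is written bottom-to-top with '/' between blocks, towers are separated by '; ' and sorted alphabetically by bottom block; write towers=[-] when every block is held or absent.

towers=[C/F; D; E; G/B] holding=A

before: towers=[A; C/F; D; E; G/B] holding=-
pre[pickup(A)]: clear(A) ✓, ontable(A) ✓, handempty ✓
all met → apply pickup(A)
after:  towers=[C/F; D; E; G/B] holding=A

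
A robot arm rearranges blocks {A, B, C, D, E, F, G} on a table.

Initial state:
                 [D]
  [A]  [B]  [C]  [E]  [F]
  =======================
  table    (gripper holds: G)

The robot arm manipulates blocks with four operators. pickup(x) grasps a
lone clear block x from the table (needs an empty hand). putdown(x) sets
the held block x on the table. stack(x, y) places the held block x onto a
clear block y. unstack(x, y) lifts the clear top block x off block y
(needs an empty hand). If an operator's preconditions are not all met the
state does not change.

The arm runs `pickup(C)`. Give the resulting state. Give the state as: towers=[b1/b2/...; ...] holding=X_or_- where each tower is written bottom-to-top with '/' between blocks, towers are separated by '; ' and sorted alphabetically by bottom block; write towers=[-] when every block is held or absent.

towers=[A; B; C; E/D; F] holding=G

before: towers=[A; B; C; E/D; F] holding=G
pre[pickup(C)]: clear(C) yes, ontable(C) yes, handempty no
handempty unmet → pickup(C) is a no-op
after:  towers=[A; B; C; E/D; F] holding=G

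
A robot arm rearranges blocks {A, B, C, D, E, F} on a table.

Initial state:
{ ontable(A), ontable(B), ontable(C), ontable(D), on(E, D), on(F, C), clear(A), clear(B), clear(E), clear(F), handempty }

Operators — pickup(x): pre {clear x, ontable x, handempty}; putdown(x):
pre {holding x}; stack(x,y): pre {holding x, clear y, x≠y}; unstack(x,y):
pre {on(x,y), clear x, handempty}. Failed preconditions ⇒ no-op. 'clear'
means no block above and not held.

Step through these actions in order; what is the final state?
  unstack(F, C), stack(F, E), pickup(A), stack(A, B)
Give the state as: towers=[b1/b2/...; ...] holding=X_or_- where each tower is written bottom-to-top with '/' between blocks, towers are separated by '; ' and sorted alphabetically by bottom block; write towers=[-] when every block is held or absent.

towers=[B/A; C; D/E/F] holding=-

step 1 (unstack(F, C)): towers=[A; B; C; D/E] holding=F
step 2 (stack(F, E)): towers=[A; B; C; D/E/F] holding=-
step 3 (pickup(A)): towers=[B; C; D/E/F] holding=A
step 4 (stack(A, B)): towers=[B/A; C; D/E/F] holding=-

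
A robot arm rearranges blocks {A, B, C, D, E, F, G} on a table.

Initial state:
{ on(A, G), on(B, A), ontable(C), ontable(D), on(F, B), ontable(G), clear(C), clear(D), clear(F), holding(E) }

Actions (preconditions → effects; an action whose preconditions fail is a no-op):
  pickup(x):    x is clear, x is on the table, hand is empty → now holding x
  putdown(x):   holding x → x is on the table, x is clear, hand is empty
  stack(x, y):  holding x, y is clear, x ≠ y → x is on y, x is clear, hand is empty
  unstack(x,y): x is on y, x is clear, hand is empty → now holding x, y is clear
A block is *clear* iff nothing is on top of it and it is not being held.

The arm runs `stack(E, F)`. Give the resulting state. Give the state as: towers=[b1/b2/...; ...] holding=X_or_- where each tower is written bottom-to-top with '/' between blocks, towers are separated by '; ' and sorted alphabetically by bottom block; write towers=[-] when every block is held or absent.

before: towers=[C; D; G/A/B/F] holding=E
pre[stack(E, F)]: holding(E) ok, clear(F) ok, E≠F ok
all met → apply stack(E, F)
after:  towers=[C; D; G/A/B/F/E] holding=-

towers=[C; D; G/A/B/F/E] holding=-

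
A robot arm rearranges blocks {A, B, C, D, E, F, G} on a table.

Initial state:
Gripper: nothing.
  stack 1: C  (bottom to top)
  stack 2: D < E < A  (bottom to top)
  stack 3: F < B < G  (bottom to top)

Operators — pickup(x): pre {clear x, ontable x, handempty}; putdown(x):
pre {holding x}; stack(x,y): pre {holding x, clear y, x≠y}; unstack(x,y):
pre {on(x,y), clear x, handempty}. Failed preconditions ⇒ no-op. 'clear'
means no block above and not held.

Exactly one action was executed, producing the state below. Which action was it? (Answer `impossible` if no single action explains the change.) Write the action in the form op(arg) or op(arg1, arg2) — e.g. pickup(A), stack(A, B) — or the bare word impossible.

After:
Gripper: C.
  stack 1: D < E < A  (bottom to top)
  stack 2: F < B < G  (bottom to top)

target: towers=[D/E/A; F/B/G] holding=C
     unstack(G, B) → towers=[C; D/E/A; F/B] holding=G
     unstack(A, E) → towers=[C; D/E; F/B/G] holding=A
         pickup(C) → towers=[D/E/A; F/B/G] holding=C  ← match

pickup(C)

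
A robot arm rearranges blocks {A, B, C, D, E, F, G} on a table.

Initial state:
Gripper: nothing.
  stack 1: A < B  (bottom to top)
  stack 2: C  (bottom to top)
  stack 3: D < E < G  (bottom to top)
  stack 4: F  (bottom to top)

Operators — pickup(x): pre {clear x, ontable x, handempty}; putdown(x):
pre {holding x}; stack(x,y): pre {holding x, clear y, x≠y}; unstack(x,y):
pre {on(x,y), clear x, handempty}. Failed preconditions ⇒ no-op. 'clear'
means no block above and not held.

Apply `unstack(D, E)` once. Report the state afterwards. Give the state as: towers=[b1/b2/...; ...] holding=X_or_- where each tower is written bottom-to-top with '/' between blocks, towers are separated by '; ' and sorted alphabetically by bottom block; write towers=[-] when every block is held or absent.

before: towers=[A/B; C; D/E/G; F] holding=-
pre[unstack(D, E)]: on(D,E) ✗, clear(D) ✗, handempty ✓
on(D,E), clear(D) unmet → unstack(D, E) is a no-op
after:  towers=[A/B; C; D/E/G; F] holding=-

towers=[A/B; C; D/E/G; F] holding=-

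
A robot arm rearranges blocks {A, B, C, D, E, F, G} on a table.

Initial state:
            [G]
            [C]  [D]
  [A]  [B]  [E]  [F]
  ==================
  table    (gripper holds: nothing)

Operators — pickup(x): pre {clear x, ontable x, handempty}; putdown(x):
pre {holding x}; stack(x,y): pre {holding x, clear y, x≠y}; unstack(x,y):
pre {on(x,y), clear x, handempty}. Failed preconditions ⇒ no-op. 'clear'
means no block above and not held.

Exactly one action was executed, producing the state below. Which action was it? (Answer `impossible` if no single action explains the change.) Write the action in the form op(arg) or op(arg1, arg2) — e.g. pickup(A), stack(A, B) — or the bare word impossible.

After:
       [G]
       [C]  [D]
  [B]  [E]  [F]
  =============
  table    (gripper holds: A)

target: towers=[B; E/C/G; F/D] holding=A
         pickup(B) → towers=[A; E/C/G; F/D] holding=B
     unstack(G, C) → towers=[A; B; E/C; F/D] holding=G
     unstack(D, F) → towers=[A; B; E/C/G; F] holding=D
         pickup(A) → towers=[B; E/C/G; F/D] holding=A  ← match

pickup(A)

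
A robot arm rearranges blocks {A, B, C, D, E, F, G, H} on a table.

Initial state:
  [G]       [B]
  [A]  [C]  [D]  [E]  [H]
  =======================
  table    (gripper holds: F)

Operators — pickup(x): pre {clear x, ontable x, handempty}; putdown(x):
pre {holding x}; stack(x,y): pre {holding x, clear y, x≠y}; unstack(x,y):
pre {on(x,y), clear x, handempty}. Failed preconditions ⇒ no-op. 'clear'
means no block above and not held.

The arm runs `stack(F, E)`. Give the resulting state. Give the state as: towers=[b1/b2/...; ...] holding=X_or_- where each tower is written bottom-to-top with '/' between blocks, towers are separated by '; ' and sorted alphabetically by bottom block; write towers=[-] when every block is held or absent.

before: towers=[A/G; C; D/B; E; H] holding=F
pre[stack(F, E)]: holding(F) ✓, clear(E) ✓, F≠E ✓
all met → apply stack(F, E)
after:  towers=[A/G; C; D/B; E/F; H] holding=-

towers=[A/G; C; D/B; E/F; H] holding=-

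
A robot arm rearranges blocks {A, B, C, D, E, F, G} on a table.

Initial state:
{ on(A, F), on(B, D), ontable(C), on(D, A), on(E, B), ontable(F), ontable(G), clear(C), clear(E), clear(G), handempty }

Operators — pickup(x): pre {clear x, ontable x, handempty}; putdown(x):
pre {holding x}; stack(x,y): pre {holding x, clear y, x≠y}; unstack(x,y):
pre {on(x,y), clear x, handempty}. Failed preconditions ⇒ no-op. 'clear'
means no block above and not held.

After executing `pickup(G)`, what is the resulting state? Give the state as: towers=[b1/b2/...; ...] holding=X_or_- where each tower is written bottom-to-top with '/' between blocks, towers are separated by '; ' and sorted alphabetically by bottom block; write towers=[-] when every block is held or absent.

before: towers=[C; F/A/D/B/E; G] holding=-
pre[pickup(G)]: clear(G) yes, ontable(G) yes, handempty yes
all met → apply pickup(G)
after:  towers=[C; F/A/D/B/E] holding=G

towers=[C; F/A/D/B/E] holding=G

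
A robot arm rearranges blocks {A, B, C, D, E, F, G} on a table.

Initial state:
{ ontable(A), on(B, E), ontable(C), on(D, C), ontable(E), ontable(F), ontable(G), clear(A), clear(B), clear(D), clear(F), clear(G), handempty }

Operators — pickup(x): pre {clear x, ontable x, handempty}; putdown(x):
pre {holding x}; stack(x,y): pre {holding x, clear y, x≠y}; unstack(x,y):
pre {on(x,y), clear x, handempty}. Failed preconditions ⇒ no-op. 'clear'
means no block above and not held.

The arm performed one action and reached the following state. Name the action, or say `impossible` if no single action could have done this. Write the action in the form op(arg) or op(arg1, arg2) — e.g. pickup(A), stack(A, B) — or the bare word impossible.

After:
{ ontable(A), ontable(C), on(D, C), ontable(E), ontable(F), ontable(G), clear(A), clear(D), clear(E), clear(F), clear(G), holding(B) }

unstack(B, E)

target: towers=[A; C/D; E; F; G] holding=B
     unstack(B, E) → towers=[A; C/D; E; F; G] holding=B  ← match
         pickup(F) → towers=[A; C/D; E/B; G] holding=F
         pickup(G) → towers=[A; C/D; E/B; F] holding=G
     unstack(D, C) → towers=[A; C; E/B; F; G] holding=D
         pickup(A) → towers=[C/D; E/B; F; G] holding=A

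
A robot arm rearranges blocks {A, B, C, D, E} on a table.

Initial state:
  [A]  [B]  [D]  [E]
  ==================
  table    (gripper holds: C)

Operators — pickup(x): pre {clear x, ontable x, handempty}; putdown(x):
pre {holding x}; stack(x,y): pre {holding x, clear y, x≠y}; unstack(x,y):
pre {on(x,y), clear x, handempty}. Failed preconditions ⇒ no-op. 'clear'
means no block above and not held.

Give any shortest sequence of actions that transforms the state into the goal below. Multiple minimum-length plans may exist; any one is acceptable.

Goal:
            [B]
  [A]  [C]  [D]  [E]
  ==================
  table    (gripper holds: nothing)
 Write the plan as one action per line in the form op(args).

step 1 (putdown(C)): towers=[A; B; C; D; E] holding=-
step 2 (pickup(B)): towers=[A; C; D; E] holding=B
step 3 (stack(B, D)): towers=[A; C; D/B; E] holding=-
goal check: towers=[A; C; D/B; E] holding=- — reached (length 3, optimal by BFS)

putdown(C)
pickup(B)
stack(B, D)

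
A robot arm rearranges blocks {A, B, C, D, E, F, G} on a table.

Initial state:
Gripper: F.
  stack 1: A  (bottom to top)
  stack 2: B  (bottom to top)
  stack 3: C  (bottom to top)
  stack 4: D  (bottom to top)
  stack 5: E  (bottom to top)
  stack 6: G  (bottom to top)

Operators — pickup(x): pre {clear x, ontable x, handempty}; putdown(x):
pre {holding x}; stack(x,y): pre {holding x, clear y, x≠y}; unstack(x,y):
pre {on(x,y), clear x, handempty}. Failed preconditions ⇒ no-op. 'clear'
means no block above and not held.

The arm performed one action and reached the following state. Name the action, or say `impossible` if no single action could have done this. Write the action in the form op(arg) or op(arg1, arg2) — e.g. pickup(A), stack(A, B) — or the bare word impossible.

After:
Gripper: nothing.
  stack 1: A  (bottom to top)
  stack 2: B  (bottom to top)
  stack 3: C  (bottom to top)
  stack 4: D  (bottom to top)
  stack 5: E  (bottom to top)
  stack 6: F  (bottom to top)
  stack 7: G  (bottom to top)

target: towers=[A; B; C; D; E; F; G] holding=-
        putdown(F) → towers=[A; B; C; D; E; F; G] holding=-  ← match
       stack(F, B) → towers=[A; B/F; C; D; E; G] holding=-
       stack(F, G) → towers=[A; B; C; D; E; G/F] holding=-
       stack(F, D) → towers=[A; B; C; D/F; E; G] holding=-
       stack(F, A) → towers=[A/F; B; C; D; E; G] holding=-
       stack(F, E) → towers=[A; B; C; D; E/F; G] holding=-
       stack(F, C) → towers=[A; B; C/F; D; E; G] holding=-

putdown(F)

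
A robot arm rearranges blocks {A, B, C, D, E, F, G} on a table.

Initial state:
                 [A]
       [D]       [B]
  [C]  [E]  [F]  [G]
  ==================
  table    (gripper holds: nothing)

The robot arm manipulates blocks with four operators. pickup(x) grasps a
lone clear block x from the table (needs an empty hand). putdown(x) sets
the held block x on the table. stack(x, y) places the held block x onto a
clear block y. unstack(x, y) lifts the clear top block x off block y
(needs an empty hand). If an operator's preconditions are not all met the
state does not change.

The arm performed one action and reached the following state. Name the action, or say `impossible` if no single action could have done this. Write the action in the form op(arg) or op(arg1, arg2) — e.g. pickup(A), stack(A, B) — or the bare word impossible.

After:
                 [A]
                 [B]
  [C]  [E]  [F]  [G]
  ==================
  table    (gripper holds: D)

unstack(D, E)

target: towers=[C; E; F; G/B/A] holding=D
         pickup(F) → towers=[C; E/D; G/B/A] holding=F
     unstack(D, E) → towers=[C; E; F; G/B/A] holding=D  ← match
     unstack(A, B) → towers=[C; E/D; F; G/B] holding=A
         pickup(C) → towers=[E/D; F; G/B/A] holding=C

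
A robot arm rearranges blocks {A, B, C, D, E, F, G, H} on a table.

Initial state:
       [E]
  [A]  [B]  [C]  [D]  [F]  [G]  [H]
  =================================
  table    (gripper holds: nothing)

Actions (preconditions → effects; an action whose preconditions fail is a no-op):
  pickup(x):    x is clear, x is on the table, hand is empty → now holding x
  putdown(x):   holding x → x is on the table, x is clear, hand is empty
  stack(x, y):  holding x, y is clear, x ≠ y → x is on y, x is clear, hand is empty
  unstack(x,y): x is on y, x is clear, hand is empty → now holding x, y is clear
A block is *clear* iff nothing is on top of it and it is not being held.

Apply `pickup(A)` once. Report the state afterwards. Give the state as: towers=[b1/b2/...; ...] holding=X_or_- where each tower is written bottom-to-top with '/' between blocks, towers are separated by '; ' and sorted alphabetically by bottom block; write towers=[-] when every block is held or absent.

towers=[B/E; C; D; F; G; H] holding=A

before: towers=[A; B/E; C; D; F; G; H] holding=-
pre[pickup(A)]: clear(A) ok, ontable(A) ok, handempty ok
all met → apply pickup(A)
after:  towers=[B/E; C; D; F; G; H] holding=A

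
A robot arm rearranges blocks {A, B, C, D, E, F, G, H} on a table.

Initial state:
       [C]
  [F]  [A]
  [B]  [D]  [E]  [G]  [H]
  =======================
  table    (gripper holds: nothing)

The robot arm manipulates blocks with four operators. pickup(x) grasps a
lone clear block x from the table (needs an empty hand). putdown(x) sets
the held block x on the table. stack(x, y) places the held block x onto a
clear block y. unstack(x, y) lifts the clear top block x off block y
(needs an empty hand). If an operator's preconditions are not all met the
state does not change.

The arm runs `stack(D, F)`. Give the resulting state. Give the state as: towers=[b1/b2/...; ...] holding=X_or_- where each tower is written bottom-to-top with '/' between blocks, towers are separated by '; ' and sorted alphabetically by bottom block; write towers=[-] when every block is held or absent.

towers=[B/F; D/A/C; E; G; H] holding=-

before: towers=[B/F; D/A/C; E; G; H] holding=-
pre[stack(D, F)]: holding(D) fail, clear(F) ok, D≠F ok
holding(D) unmet → stack(D, F) is a no-op
after:  towers=[B/F; D/A/C; E; G; H] holding=-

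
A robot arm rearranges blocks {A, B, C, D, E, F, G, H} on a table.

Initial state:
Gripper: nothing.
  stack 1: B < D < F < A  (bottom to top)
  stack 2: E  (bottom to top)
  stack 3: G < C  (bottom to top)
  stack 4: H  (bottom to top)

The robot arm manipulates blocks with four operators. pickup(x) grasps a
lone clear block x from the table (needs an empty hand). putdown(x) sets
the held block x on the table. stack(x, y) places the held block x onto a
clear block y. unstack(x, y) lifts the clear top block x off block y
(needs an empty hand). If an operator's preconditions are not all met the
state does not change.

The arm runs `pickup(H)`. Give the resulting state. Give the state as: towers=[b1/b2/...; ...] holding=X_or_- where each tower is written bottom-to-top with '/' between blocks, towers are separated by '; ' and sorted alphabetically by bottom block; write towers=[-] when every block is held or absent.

towers=[B/D/F/A; E; G/C] holding=H

before: towers=[B/D/F/A; E; G/C; H] holding=-
pre[pickup(H)]: clear(H) yes, ontable(H) yes, handempty yes
all met → apply pickup(H)
after:  towers=[B/D/F/A; E; G/C] holding=H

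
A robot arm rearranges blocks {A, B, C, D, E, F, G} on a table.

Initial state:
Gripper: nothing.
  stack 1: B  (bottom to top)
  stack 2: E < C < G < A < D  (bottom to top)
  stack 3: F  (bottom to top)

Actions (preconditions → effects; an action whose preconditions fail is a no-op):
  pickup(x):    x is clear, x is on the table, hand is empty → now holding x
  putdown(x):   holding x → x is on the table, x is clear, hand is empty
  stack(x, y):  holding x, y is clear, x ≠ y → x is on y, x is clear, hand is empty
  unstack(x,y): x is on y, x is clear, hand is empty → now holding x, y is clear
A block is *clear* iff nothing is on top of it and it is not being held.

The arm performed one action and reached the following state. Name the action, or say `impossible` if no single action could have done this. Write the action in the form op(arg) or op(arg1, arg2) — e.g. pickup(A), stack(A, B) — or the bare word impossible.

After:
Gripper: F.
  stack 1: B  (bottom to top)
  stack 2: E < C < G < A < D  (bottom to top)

pickup(F)

target: towers=[B; E/C/G/A/D] holding=F
         pickup(B) → towers=[E/C/G/A/D; F] holding=B
         pickup(F) → towers=[B; E/C/G/A/D] holding=F  ← match
     unstack(D, A) → towers=[B; E/C/G/A; F] holding=D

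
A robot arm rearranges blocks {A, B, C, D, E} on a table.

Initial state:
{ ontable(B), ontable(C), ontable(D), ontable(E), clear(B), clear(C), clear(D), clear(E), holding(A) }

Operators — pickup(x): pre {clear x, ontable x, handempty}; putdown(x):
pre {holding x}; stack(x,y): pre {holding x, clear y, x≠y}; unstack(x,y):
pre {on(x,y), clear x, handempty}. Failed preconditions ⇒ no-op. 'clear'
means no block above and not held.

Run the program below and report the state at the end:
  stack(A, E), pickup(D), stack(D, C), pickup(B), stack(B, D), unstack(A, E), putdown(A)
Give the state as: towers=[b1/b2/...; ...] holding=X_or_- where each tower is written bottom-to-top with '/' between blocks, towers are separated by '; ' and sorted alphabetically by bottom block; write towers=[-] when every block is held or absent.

towers=[A; C/D/B; E] holding=-

step 1 (stack(A, E)): towers=[B; C; D; E/A] holding=-
step 2 (pickup(D)): towers=[B; C; E/A] holding=D
step 3 (stack(D, C)): towers=[B; C/D; E/A] holding=-
step 4 (pickup(B)): towers=[C/D; E/A] holding=B
step 5 (stack(B, D)): towers=[C/D/B; E/A] holding=-
step 6 (unstack(A, E)): towers=[C/D/B; E] holding=A
step 7 (putdown(A)): towers=[A; C/D/B; E] holding=-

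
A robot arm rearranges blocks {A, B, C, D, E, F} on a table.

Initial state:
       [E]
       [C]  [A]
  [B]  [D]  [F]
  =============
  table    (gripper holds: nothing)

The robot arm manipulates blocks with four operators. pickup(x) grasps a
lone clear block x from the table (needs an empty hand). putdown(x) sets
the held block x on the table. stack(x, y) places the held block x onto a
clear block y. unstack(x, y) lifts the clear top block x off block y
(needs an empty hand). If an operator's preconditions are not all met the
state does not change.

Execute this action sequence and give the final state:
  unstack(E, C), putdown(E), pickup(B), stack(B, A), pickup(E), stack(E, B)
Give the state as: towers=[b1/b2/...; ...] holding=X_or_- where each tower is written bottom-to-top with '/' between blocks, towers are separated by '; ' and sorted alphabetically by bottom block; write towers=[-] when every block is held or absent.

step 1 (unstack(E, C)): towers=[B; D/C; F/A] holding=E
step 2 (putdown(E)): towers=[B; D/C; E; F/A] holding=-
step 3 (pickup(B)): towers=[D/C; E; F/A] holding=B
step 4 (stack(B, A)): towers=[D/C; E; F/A/B] holding=-
step 5 (pickup(E)): towers=[D/C; F/A/B] holding=E
step 6 (stack(E, B)): towers=[D/C; F/A/B/E] holding=-

towers=[D/C; F/A/B/E] holding=-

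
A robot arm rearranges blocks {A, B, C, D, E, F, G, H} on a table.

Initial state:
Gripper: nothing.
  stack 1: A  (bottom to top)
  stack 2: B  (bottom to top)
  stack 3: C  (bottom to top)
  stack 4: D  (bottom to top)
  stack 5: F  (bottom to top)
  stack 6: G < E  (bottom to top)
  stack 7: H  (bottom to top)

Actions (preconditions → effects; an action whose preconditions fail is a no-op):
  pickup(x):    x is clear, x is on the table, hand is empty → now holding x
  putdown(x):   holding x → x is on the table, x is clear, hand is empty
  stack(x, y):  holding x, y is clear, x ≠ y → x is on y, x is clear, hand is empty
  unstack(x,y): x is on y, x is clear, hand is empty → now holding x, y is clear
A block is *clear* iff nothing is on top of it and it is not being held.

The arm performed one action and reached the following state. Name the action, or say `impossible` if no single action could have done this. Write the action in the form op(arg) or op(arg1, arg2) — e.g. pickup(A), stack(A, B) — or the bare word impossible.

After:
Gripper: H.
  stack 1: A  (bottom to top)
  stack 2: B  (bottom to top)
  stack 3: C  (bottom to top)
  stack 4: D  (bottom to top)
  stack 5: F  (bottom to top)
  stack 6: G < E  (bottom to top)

pickup(H)

target: towers=[A; B; C; D; F; G/E] holding=H
         pickup(A) → towers=[B; C; D; F; G/E; H] holding=A
     unstack(E, G) → towers=[A; B; C; D; F; G; H] holding=E
         pickup(H) → towers=[A; B; C; D; F; G/E] holding=H  ← match
         pickup(B) → towers=[A; C; D; F; G/E; H] holding=B
         pickup(F) → towers=[A; B; C; D; G/E; H] holding=F
         pickup(D) → towers=[A; B; C; F; G/E; H] holding=D
         pickup(C) → towers=[A; B; D; F; G/E; H] holding=C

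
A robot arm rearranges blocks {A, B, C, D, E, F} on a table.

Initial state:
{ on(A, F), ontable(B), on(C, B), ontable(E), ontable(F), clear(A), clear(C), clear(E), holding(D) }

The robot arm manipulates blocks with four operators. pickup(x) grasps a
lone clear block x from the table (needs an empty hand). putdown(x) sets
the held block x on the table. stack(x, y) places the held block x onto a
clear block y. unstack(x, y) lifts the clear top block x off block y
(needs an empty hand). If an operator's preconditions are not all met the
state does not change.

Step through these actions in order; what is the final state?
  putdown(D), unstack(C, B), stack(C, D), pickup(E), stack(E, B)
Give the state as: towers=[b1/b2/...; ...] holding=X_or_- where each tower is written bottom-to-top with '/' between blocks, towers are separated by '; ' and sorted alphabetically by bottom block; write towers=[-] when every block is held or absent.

towers=[B/E; D/C; F/A] holding=-

step 1 (putdown(D)): towers=[B/C; D; E; F/A] holding=-
step 2 (unstack(C, B)): towers=[B; D; E; F/A] holding=C
step 3 (stack(C, D)): towers=[B; D/C; E; F/A] holding=-
step 4 (pickup(E)): towers=[B; D/C; F/A] holding=E
step 5 (stack(E, B)): towers=[B/E; D/C; F/A] holding=-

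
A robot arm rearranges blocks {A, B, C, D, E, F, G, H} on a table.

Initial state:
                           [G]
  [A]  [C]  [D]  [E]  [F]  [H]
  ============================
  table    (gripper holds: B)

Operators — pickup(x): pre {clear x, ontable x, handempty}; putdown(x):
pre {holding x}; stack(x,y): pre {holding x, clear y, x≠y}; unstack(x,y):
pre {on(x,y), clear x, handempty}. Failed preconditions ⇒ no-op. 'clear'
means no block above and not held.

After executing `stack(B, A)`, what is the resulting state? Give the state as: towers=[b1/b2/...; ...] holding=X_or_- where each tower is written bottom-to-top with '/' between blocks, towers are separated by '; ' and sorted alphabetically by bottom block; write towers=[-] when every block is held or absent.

towers=[A/B; C; D; E; F; H/G] holding=-

before: towers=[A; C; D; E; F; H/G] holding=B
pre[stack(B, A)]: holding(B) yes, clear(A) yes, B≠A yes
all met → apply stack(B, A)
after:  towers=[A/B; C; D; E; F; H/G] holding=-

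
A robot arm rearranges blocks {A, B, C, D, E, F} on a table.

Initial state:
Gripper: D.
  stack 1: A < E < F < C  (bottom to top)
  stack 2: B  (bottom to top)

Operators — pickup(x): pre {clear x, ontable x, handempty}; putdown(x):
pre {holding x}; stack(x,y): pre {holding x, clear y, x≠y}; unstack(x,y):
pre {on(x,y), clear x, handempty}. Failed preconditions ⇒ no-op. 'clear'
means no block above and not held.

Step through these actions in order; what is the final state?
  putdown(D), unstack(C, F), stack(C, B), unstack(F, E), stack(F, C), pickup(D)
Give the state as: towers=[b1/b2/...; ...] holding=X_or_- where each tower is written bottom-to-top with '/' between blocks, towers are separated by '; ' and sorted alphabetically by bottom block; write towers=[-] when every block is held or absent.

towers=[A/E; B/C/F] holding=D

step 1 (putdown(D)): towers=[A/E/F/C; B; D] holding=-
step 2 (unstack(C, F)): towers=[A/E/F; B; D] holding=C
step 3 (stack(C, B)): towers=[A/E/F; B/C; D] holding=-
step 4 (unstack(F, E)): towers=[A/E; B/C; D] holding=F
step 5 (stack(F, C)): towers=[A/E; B/C/F; D] holding=-
step 6 (pickup(D)): towers=[A/E; B/C/F] holding=D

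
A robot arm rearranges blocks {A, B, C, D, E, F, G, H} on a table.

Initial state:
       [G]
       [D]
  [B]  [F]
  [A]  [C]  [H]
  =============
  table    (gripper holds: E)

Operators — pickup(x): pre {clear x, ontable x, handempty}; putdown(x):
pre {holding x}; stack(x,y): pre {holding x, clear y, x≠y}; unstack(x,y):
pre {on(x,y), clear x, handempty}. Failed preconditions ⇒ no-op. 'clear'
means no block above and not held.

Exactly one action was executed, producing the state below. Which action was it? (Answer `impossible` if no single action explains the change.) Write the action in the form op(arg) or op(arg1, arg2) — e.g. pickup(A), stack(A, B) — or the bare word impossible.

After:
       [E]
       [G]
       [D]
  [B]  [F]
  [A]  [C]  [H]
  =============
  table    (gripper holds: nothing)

stack(E, G)

target: towers=[A/B; C/F/D/G/E; H] holding=-
        putdown(E) → towers=[A/B; C/F/D/G; E; H] holding=-
       stack(E, G) → towers=[A/B; C/F/D/G/E; H] holding=-  ← match
       stack(E, H) → towers=[A/B; C/F/D/G; H/E] holding=-
       stack(E, B) → towers=[A/B/E; C/F/D/G; H] holding=-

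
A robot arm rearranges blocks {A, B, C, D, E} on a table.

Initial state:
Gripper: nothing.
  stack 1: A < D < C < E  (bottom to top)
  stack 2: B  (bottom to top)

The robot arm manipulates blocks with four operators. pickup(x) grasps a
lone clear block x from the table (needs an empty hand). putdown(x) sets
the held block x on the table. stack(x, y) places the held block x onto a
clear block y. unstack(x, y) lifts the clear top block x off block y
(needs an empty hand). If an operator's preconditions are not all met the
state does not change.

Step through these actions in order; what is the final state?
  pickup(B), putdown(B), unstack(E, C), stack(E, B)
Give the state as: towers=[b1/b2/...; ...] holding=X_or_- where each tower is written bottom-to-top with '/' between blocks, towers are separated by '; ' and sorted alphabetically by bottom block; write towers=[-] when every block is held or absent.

towers=[A/D/C; B/E] holding=-

step 1 (pickup(B)): towers=[A/D/C/E] holding=B
step 2 (putdown(B)): towers=[A/D/C/E; B] holding=-
step 3 (unstack(E, C)): towers=[A/D/C; B] holding=E
step 4 (stack(E, B)): towers=[A/D/C; B/E] holding=-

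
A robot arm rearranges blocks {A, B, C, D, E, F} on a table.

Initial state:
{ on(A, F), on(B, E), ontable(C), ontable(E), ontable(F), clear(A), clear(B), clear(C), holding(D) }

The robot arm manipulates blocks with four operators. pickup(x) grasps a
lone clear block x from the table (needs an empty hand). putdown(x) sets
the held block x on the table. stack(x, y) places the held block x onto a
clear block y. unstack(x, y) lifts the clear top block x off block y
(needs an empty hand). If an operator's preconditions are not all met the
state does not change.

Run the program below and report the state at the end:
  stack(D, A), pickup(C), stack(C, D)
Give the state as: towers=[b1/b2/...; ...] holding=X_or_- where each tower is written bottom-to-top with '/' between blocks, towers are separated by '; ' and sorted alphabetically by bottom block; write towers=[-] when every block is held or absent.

step 1 (stack(D, A)): towers=[C; E/B; F/A/D] holding=-
step 2 (pickup(C)): towers=[E/B; F/A/D] holding=C
step 3 (stack(C, D)): towers=[E/B; F/A/D/C] holding=-

towers=[E/B; F/A/D/C] holding=-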